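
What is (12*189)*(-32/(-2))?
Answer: 36288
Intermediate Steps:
(12*189)*(-32/(-2)) = 2268*(-1/2*(-32)) = 2268*16 = 36288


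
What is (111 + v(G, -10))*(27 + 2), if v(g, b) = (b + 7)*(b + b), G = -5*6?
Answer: 4959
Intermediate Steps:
G = -30
v(g, b) = 2*b*(7 + b) (v(g, b) = (7 + b)*(2*b) = 2*b*(7 + b))
(111 + v(G, -10))*(27 + 2) = (111 + 2*(-10)*(7 - 10))*(27 + 2) = (111 + 2*(-10)*(-3))*29 = (111 + 60)*29 = 171*29 = 4959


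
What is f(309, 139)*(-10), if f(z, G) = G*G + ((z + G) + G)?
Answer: -199080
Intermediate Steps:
f(z, G) = z + G² + 2*G (f(z, G) = G² + ((G + z) + G) = G² + (z + 2*G) = z + G² + 2*G)
f(309, 139)*(-10) = (309 + 139² + 2*139)*(-10) = (309 + 19321 + 278)*(-10) = 19908*(-10) = -199080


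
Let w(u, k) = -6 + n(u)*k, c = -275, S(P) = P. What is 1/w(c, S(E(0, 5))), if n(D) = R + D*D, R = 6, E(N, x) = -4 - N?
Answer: -1/302530 ≈ -3.3055e-6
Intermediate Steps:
n(D) = 6 + D**2 (n(D) = 6 + D*D = 6 + D**2)
w(u, k) = -6 + k*(6 + u**2) (w(u, k) = -6 + (6 + u**2)*k = -6 + k*(6 + u**2))
1/w(c, S(E(0, 5))) = 1/(-6 + (-4 - 1*0)*(6 + (-275)**2)) = 1/(-6 + (-4 + 0)*(6 + 75625)) = 1/(-6 - 4*75631) = 1/(-6 - 302524) = 1/(-302530) = -1/302530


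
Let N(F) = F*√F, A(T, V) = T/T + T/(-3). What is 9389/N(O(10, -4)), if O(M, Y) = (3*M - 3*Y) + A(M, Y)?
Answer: 28167*√357/14161 ≈ 37.582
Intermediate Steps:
A(T, V) = 1 - T/3 (A(T, V) = 1 + T*(-⅓) = 1 - T/3)
O(M, Y) = 1 - 3*Y + 8*M/3 (O(M, Y) = (3*M - 3*Y) + (1 - M/3) = (-3*Y + 3*M) + (1 - M/3) = 1 - 3*Y + 8*M/3)
N(F) = F^(3/2)
9389/N(O(10, -4)) = 9389/((1 - 3*(-4) + (8/3)*10)^(3/2)) = 9389/((1 + 12 + 80/3)^(3/2)) = 9389/((119/3)^(3/2)) = 9389/((119*√357/9)) = 9389*(3*√357/14161) = 28167*√357/14161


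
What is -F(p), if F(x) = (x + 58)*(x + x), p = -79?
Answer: -3318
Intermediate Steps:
F(x) = 2*x*(58 + x) (F(x) = (58 + x)*(2*x) = 2*x*(58 + x))
-F(p) = -2*(-79)*(58 - 79) = -2*(-79)*(-21) = -1*3318 = -3318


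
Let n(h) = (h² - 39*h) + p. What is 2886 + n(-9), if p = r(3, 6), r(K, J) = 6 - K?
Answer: 3321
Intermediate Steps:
p = 3 (p = 6 - 1*3 = 6 - 3 = 3)
n(h) = 3 + h² - 39*h (n(h) = (h² - 39*h) + 3 = 3 + h² - 39*h)
2886 + n(-9) = 2886 + (3 + (-9)² - 39*(-9)) = 2886 + (3 + 81 + 351) = 2886 + 435 = 3321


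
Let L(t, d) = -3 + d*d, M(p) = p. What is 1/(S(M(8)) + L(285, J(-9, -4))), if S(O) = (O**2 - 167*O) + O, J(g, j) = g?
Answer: -1/1186 ≈ -0.00084317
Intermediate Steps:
S(O) = O**2 - 166*O
L(t, d) = -3 + d**2
1/(S(M(8)) + L(285, J(-9, -4))) = 1/(8*(-166 + 8) + (-3 + (-9)**2)) = 1/(8*(-158) + (-3 + 81)) = 1/(-1264 + 78) = 1/(-1186) = -1/1186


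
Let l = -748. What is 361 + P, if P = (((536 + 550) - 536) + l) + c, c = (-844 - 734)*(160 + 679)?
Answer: -1323779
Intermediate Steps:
c = -1323942 (c = -1578*839 = -1323942)
P = -1324140 (P = (((536 + 550) - 536) - 748) - 1323942 = ((1086 - 536) - 748) - 1323942 = (550 - 748) - 1323942 = -198 - 1323942 = -1324140)
361 + P = 361 - 1324140 = -1323779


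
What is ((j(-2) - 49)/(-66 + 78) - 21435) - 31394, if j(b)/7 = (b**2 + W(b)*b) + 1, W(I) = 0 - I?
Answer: -105665/2 ≈ -52833.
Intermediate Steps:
W(I) = -I
j(b) = 7 (j(b) = 7*((b**2 + (-b)*b) + 1) = 7*((b**2 - b**2) + 1) = 7*(0 + 1) = 7*1 = 7)
((j(-2) - 49)/(-66 + 78) - 21435) - 31394 = ((7 - 49)/(-66 + 78) - 21435) - 31394 = (-42/12 - 21435) - 31394 = (-42*1/12 - 21435) - 31394 = (-7/2 - 21435) - 31394 = -42877/2 - 31394 = -105665/2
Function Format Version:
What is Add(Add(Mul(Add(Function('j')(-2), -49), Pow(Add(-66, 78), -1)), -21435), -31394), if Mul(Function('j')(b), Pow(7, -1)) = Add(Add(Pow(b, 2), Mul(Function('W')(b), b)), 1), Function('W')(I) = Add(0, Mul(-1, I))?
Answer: Rational(-105665, 2) ≈ -52833.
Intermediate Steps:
Function('W')(I) = Mul(-1, I)
Function('j')(b) = 7 (Function('j')(b) = Mul(7, Add(Add(Pow(b, 2), Mul(Mul(-1, b), b)), 1)) = Mul(7, Add(Add(Pow(b, 2), Mul(-1, Pow(b, 2))), 1)) = Mul(7, Add(0, 1)) = Mul(7, 1) = 7)
Add(Add(Mul(Add(Function('j')(-2), -49), Pow(Add(-66, 78), -1)), -21435), -31394) = Add(Add(Mul(Add(7, -49), Pow(Add(-66, 78), -1)), -21435), -31394) = Add(Add(Mul(-42, Pow(12, -1)), -21435), -31394) = Add(Add(Mul(-42, Rational(1, 12)), -21435), -31394) = Add(Add(Rational(-7, 2), -21435), -31394) = Add(Rational(-42877, 2), -31394) = Rational(-105665, 2)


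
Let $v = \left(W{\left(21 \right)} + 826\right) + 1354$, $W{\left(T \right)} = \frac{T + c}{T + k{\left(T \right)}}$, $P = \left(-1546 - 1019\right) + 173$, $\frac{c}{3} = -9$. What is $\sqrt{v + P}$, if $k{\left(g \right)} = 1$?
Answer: $\frac{i \sqrt{25685}}{11} \approx 14.57 i$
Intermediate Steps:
$c = -27$ ($c = 3 \left(-9\right) = -27$)
$P = -2392$ ($P = -2565 + 173 = -2392$)
$W{\left(T \right)} = \frac{-27 + T}{1 + T}$ ($W{\left(T \right)} = \frac{T - 27}{T + 1} = \frac{-27 + T}{1 + T}$)
$v = \frac{23977}{11}$ ($v = \left(\frac{-27 + 21}{1 + 21} + 826\right) + 1354 = \left(\frac{1}{22} \left(-6\right) + 826\right) + 1354 = \left(- \frac{3}{11} + 826\right) + 1354 = \frac{9083}{11} + 1354 = \frac{23977}{11} \approx 2179.7$)
$\sqrt{v + P} = \sqrt{\frac{23977}{11} - 2392} = \sqrt{- \frac{2335}{11}} = \frac{i \sqrt{25685}}{11}$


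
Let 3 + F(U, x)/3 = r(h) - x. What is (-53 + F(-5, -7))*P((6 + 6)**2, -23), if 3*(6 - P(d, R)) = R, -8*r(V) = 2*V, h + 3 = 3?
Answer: -1681/3 ≈ -560.33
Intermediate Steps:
h = 0 (h = -3 + 3 = 0)
r(V) = -V/4
F(U, x) = -9 - 3*x (F(U, x) = -9 + 3*(-1/4*0 - x) = -9 + 3*(0 - x) = -9 + 3*(-x) = -9 - 3*x)
P(d, R) = 6 - R/3
(-53 + F(-5, -7))*P((6 + 6)**2, -23) = (-53 + (-9 - 3*(-7)))*(6 - 1/3*(-23)) = (-53 + (-9 + 21))*(6 + 23/3) = (-53 + 12)*(41/3) = -41*41/3 = -1681/3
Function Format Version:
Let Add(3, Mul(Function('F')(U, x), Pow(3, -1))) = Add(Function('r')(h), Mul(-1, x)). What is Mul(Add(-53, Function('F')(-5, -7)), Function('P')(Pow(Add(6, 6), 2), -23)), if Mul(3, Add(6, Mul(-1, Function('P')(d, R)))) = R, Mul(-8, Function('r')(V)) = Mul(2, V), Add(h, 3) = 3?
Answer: Rational(-1681, 3) ≈ -560.33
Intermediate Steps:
h = 0 (h = Add(-3, 3) = 0)
Function('r')(V) = Mul(Rational(-1, 4), V) (Function('r')(V) = Mul(Rational(-1, 8), Mul(2, V)) = Mul(Rational(-1, 4), V))
Function('F')(U, x) = Add(-9, Mul(-3, x)) (Function('F')(U, x) = Add(-9, Mul(3, Add(Mul(Rational(-1, 4), 0), Mul(-1, x)))) = Add(-9, Mul(3, Add(0, Mul(-1, x)))) = Add(-9, Mul(3, Mul(-1, x))) = Add(-9, Mul(-3, x)))
Function('P')(d, R) = Add(6, Mul(Rational(-1, 3), R))
Mul(Add(-53, Function('F')(-5, -7)), Function('P')(Pow(Add(6, 6), 2), -23)) = Mul(Add(-53, Add(-9, Mul(-3, -7))), Add(6, Mul(Rational(-1, 3), -23))) = Mul(Add(-53, Add(-9, 21)), Add(6, Rational(23, 3))) = Mul(Add(-53, 12), Rational(41, 3)) = Mul(-41, Rational(41, 3)) = Rational(-1681, 3)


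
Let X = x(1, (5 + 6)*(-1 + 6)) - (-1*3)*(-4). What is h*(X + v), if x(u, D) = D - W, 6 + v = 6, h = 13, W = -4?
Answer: 611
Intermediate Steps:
v = 0 (v = -6 + 6 = 0)
x(u, D) = 4 + D (x(u, D) = D - 1*(-4) = D + 4 = 4 + D)
X = 47 (X = (4 + (5 + 6)*(-1 + 6)) - (-1*3)*(-4) = (4 + 11*5) - (-3)*(-4) = (4 + 55) - 1*12 = 59 - 12 = 47)
h*(X + v) = 13*(47 + 0) = 13*47 = 611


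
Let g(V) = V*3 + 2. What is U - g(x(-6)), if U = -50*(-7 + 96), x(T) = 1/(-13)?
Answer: -57873/13 ≈ -4451.8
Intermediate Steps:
x(T) = -1/13
g(V) = 2 + 3*V (g(V) = 3*V + 2 = 2 + 3*V)
U = -4450 (U = -50*89 = -4450)
U - g(x(-6)) = -4450 - (2 + 3*(-1/13)) = -4450 - (2 - 3/13) = -4450 - 1*23/13 = -4450 - 23/13 = -57873/13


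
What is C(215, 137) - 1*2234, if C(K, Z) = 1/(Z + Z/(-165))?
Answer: -50193347/22468 ≈ -2234.0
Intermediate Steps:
C(K, Z) = 165/(164*Z) (C(K, Z) = 1/(Z + Z*(-1/165)) = 1/(Z - Z/165) = 1/(164*Z/165) = 165/(164*Z))
C(215, 137) - 1*2234 = (165/164)/137 - 1*2234 = (165/164)*(1/137) - 2234 = 165/22468 - 2234 = -50193347/22468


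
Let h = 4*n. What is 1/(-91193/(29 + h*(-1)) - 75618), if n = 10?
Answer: -11/740605 ≈ -1.4853e-5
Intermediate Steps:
h = 40 (h = 4*10 = 40)
1/(-91193/(29 + h*(-1)) - 75618) = 1/(-91193/(29 + 40*(-1)) - 75618) = 1/(-91193/(29 - 40) - 75618) = 1/(-91193/(-11) - 75618) = 1/(-91193*(-1/11) - 75618) = 1/(91193/11 - 75618) = 1/(-740605/11) = -11/740605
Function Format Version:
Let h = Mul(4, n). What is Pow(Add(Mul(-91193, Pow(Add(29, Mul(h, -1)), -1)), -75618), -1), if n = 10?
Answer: Rational(-11, 740605) ≈ -1.4853e-5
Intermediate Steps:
h = 40 (h = Mul(4, 10) = 40)
Pow(Add(Mul(-91193, Pow(Add(29, Mul(h, -1)), -1)), -75618), -1) = Pow(Add(Mul(-91193, Pow(Add(29, Mul(40, -1)), -1)), -75618), -1) = Pow(Add(Mul(-91193, Pow(Add(29, -40), -1)), -75618), -1) = Pow(Add(Mul(-91193, Pow(-11, -1)), -75618), -1) = Pow(Add(Mul(-91193, Rational(-1, 11)), -75618), -1) = Pow(Add(Rational(91193, 11), -75618), -1) = Pow(Rational(-740605, 11), -1) = Rational(-11, 740605)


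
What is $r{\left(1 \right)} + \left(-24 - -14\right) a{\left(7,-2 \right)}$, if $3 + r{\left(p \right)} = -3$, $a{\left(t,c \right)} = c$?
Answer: $14$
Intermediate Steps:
$r{\left(p \right)} = -6$ ($r{\left(p \right)} = -3 - 3 = -6$)
$r{\left(1 \right)} + \left(-24 - -14\right) a{\left(7,-2 \right)} = -6 + \left(-24 - -14\right) \left(-2\right) = -6 + \left(-24 + 14\right) \left(-2\right) = -6 - -20 = -6 + 20 = 14$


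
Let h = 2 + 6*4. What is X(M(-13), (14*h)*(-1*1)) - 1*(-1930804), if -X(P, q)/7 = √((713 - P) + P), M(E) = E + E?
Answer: 1930804 - 7*√713 ≈ 1.9306e+6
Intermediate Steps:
M(E) = 2*E
h = 26 (h = 2 + 24 = 26)
X(P, q) = -7*√713 (X(P, q) = -7*√((713 - P) + P) = -7*√713)
X(M(-13), (14*h)*(-1*1)) - 1*(-1930804) = -7*√713 - 1*(-1930804) = -7*√713 + 1930804 = 1930804 - 7*√713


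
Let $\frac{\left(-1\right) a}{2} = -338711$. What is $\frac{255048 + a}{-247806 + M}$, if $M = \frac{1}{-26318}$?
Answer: $- \frac{2230976860}{592887119} \approx -3.7629$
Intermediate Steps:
$M = - \frac{1}{26318} \approx -3.7997 \cdot 10^{-5}$
$a = 677422$ ($a = \left(-2\right) \left(-338711\right) = 677422$)
$\frac{255048 + a}{-247806 + M} = \frac{255048 + 677422}{-247806 - \frac{1}{26318}} = \frac{932470}{- \frac{6521758309}{26318}} = 932470 \left(- \frac{26318}{6521758309}\right) = - \frac{2230976860}{592887119}$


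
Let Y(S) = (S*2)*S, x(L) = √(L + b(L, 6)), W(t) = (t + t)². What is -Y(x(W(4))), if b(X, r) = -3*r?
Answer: -92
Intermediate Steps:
W(t) = 4*t² (W(t) = (2*t)² = 4*t²)
x(L) = √(-18 + L) (x(L) = √(L - 3*6) = √(L - 18) = √(-18 + L))
Y(S) = 2*S² (Y(S) = (2*S)*S = 2*S²)
-Y(x(W(4))) = -2*(√(-18 + 4*4²))² = -2*(√(-18 + 4*16))² = -2*(√(-18 + 64))² = -2*(√46)² = -2*46 = -1*92 = -92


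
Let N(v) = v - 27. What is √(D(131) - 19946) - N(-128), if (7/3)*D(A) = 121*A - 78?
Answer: 155 + I*√646121/7 ≈ 155.0 + 114.83*I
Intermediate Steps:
N(v) = -27 + v
D(A) = -234/7 + 363*A/7 (D(A) = 3*(121*A - 78)/7 = 3*(-78 + 121*A)/7 = -234/7 + 363*A/7)
√(D(131) - 19946) - N(-128) = √((-234/7 + (363/7)*131) - 19946) - (-27 - 128) = √((-234/7 + 47553/7) - 19946) - 1*(-155) = √(47319/7 - 19946) + 155 = √(-92303/7) + 155 = I*√646121/7 + 155 = 155 + I*√646121/7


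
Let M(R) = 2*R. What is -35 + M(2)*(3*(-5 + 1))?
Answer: -83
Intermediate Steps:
-35 + M(2)*(3*(-5 + 1)) = -35 + (2*2)*(3*(-5 + 1)) = -35 + 4*(3*(-4)) = -35 + 4*(-12) = -35 - 48 = -83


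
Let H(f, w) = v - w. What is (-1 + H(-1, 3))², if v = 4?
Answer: 0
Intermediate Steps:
H(f, w) = 4 - w
(-1 + H(-1, 3))² = (-1 + (4 - 1*3))² = (-1 + (4 - 3))² = (-1 + 1)² = 0² = 0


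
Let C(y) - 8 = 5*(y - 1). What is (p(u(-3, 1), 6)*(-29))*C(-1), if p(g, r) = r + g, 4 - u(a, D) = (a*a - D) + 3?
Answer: -58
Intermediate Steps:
u(a, D) = 1 + D - a**2 (u(a, D) = 4 - ((a*a - D) + 3) = 4 - ((a**2 - D) + 3) = 4 - (3 + a**2 - D) = 4 + (-3 + D - a**2) = 1 + D - a**2)
p(g, r) = g + r
C(y) = 3 + 5*y (C(y) = 8 + 5*(y - 1) = 8 + 5*(-1 + y) = 8 + (-5 + 5*y) = 3 + 5*y)
(p(u(-3, 1), 6)*(-29))*C(-1) = (((1 + 1 - 1*(-3)**2) + 6)*(-29))*(3 + 5*(-1)) = (((1 + 1 - 1*9) + 6)*(-29))*(3 - 5) = (((1 + 1 - 9) + 6)*(-29))*(-2) = ((-7 + 6)*(-29))*(-2) = -1*(-29)*(-2) = 29*(-2) = -58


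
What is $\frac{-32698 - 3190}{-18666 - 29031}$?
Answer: $\frac{35888}{47697} \approx 0.75242$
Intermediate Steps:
$\frac{-32698 - 3190}{-18666 - 29031} = - \frac{35888}{-47697} = \left(-35888\right) \left(- \frac{1}{47697}\right) = \frac{35888}{47697}$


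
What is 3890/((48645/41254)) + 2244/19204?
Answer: 154096491181/46708929 ≈ 3299.1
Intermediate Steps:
3890/((48645/41254)) + 2244/19204 = 3890/((48645*(1/41254))) + 2244*(1/19204) = 3890/(48645/41254) + 561/4801 = 3890*(41254/48645) + 561/4801 = 32095612/9729 + 561/4801 = 154096491181/46708929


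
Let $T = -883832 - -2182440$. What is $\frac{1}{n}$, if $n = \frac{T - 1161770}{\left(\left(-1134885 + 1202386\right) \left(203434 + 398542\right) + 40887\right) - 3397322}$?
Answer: $\frac{40630625541}{136838} \approx 2.9693 \cdot 10^{5}$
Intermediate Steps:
$T = 1298608$ ($T = -883832 + 2182440 = 1298608$)
$n = \frac{136838}{40630625541}$ ($n = \frac{1298608 - 1161770}{\left(\left(-1134885 + 1202386\right) \left(203434 + 398542\right) + 40887\right) - 3397322} = \frac{1298608 - 1161770}{\left(67501 \cdot 601976 + 40887\right) - 3397322} = \frac{136838}{\left(40633981976 + 40887\right) - 3397322} = \frac{136838}{40634022863 - 3397322} = \frac{136838}{40630625541} \approx 3.3679 \cdot 10^{-6}$)
$\frac{1}{n} = \frac{1}{\frac{136838}{40630625541}} = \frac{40630625541}{136838}$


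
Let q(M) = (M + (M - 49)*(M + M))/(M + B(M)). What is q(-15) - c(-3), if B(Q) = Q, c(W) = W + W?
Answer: -115/2 ≈ -57.500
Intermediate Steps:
c(W) = 2*W
q(M) = (M + 2*M*(-49 + M))/(2*M) (q(M) = (M + (M - 49)*(M + M))/(M + M) = (M + (-49 + M)*(2*M))/((2*M)) = (M + 2*M*(-49 + M))*(1/(2*M)) = (M + 2*M*(-49 + M))/(2*M))
q(-15) - c(-3) = (-97/2 - 15) - 2*(-3) = -127/2 - 1*(-6) = -127/2 + 6 = -115/2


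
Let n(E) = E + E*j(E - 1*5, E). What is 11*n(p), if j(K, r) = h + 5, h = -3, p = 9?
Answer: 297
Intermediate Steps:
j(K, r) = 2 (j(K, r) = -3 + 5 = 2)
n(E) = 3*E (n(E) = E + E*2 = E + 2*E = 3*E)
11*n(p) = 11*(3*9) = 11*27 = 297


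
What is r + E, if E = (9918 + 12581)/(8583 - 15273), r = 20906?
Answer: 139838641/6690 ≈ 20903.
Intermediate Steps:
E = -22499/6690 (E = 22499/(-6690) = 22499*(-1/6690) = -22499/6690 ≈ -3.3631)
r + E = 20906 - 22499/6690 = 139838641/6690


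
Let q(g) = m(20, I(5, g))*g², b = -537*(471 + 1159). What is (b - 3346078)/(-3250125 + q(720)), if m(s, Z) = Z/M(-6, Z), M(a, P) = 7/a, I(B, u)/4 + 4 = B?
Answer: 29549716/35192475 ≈ 0.83966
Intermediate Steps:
I(B, u) = -16 + 4*B
b = -875310 (b = -537*1630 = -875310)
m(s, Z) = -6*Z/7 (m(s, Z) = Z/((7/(-6))) = Z/((7*(-⅙))) = Z/(-7/6) = Z*(-6/7) = -6*Z/7)
q(g) = -24*g²/7 (q(g) = (-6*(-16 + 4*5)/7)*g² = (-6*(-16 + 20)/7)*g² = (-6/7*4)*g² = -24*g²/7)
(b - 3346078)/(-3250125 + q(720)) = (-875310 - 3346078)/(-3250125 - 24/7*720²) = -4221388/(-3250125 - 24/7*518400) = -4221388/(-3250125 - 12441600/7) = -4221388/(-35192475/7) = -4221388*(-7/35192475) = 29549716/35192475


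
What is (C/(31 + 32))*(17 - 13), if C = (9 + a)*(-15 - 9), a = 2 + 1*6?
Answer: -544/21 ≈ -25.905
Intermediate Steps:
a = 8 (a = 2 + 6 = 8)
C = -408 (C = (9 + 8)*(-15 - 9) = 17*(-24) = -408)
(C/(31 + 32))*(17 - 13) = (-408/(31 + 32))*(17 - 13) = (-408/63)*4 = ((1/63)*(-408))*4 = -136/21*4 = -544/21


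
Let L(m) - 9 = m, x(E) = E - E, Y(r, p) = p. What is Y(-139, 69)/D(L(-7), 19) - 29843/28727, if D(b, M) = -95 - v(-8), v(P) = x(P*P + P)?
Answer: -4817248/2729065 ≈ -1.7652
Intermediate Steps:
x(E) = 0
v(P) = 0
L(m) = 9 + m
D(b, M) = -95 (D(b, M) = -95 - 1*0 = -95 + 0 = -95)
Y(-139, 69)/D(L(-7), 19) - 29843/28727 = 69/(-95) - 29843/28727 = 69*(-1/95) - 29843*1/28727 = -69/95 - 29843/28727 = -4817248/2729065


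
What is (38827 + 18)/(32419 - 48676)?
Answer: -38845/16257 ≈ -2.3894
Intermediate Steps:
(38827 + 18)/(32419 - 48676) = 38845/(-16257) = 38845*(-1/16257) = -38845/16257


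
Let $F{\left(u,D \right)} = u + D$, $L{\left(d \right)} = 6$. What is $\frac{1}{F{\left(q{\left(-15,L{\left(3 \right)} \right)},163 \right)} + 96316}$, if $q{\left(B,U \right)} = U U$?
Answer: $\frac{1}{96515} \approx 1.0361 \cdot 10^{-5}$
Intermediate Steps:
$q{\left(B,U \right)} = U^{2}$
$F{\left(u,D \right)} = D + u$
$\frac{1}{F{\left(q{\left(-15,L{\left(3 \right)} \right)},163 \right)} + 96316} = \frac{1}{\left(163 + 6^{2}\right) + 96316} = \frac{1}{\left(163 + 36\right) + 96316} = \frac{1}{199 + 96316} = \frac{1}{96515}$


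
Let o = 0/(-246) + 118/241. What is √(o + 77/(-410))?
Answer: √2946810630/98810 ≈ 0.54938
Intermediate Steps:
o = 118/241 (o = 0*(-1/246) + 118*(1/241) = 0 + 118/241 = 118/241 ≈ 0.48963)
√(o + 77/(-410)) = √(118/241 + 77/(-410)) = √(118/241 + 77*(-1/410)) = √(118/241 - 77/410) = √(29823/98810) = √2946810630/98810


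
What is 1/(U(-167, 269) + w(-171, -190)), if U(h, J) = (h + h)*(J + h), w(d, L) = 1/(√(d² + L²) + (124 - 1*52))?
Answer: -2049428748/69819941039759 - 19*√181/69819941039759 ≈ -2.9353e-5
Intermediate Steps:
w(d, L) = 1/(72 + √(L² + d²)) (w(d, L) = 1/(√(L² + d²) + (124 - 52)) = 1/(√(L² + d²) + 72) = 1/(72 + √(L² + d²)))
U(h, J) = 2*h*(J + h) (U(h, J) = (2*h)*(J + h) = 2*h*(J + h))
1/(U(-167, 269) + w(-171, -190)) = 1/(2*(-167)*(269 - 167) + 1/(72 + √((-190)² + (-171)²))) = 1/(2*(-167)*102 + 1/(72 + √(36100 + 29241))) = 1/(-34068 + 1/(72 + √65341)) = 1/(-34068 + 1/(72 + 19*√181))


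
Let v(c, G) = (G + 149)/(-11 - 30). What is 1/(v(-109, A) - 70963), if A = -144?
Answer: -41/2909488 ≈ -1.4092e-5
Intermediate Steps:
v(c, G) = -149/41 - G/41 (v(c, G) = (149 + G)/(-41) = (149 + G)*(-1/41) = -149/41 - G/41)
1/(v(-109, A) - 70963) = 1/((-149/41 - 1/41*(-144)) - 70963) = 1/((-149/41 + 144/41) - 70963) = 1/(-5/41 - 70963) = 1/(-2909488/41) = -41/2909488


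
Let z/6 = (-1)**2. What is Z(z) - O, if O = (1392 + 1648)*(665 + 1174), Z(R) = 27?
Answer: -5590533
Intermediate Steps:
z = 6 (z = 6*(-1)**2 = 6*1 = 6)
O = 5590560 (O = 3040*1839 = 5590560)
Z(z) - O = 27 - 1*5590560 = 27 - 5590560 = -5590533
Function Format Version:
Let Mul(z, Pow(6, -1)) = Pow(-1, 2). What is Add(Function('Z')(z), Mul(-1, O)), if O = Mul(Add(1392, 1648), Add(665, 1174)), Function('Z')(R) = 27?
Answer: -5590533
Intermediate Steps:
z = 6 (z = Mul(6, Pow(-1, 2)) = Mul(6, 1) = 6)
O = 5590560 (O = Mul(3040, 1839) = 5590560)
Add(Function('Z')(z), Mul(-1, O)) = Add(27, Mul(-1, 5590560)) = Add(27, -5590560) = -5590533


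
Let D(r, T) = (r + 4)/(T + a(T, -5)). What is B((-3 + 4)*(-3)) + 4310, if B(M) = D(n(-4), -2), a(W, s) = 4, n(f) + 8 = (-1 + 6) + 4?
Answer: 8625/2 ≈ 4312.5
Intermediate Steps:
n(f) = 1 (n(f) = -8 + ((-1 + 6) + 4) = -8 + (5 + 4) = -8 + 9 = 1)
D(r, T) = (4 + r)/(4 + T) (D(r, T) = (r + 4)/(T + 4) = (4 + r)/(4 + T))
B(M) = 5/2 (B(M) = (4 + 1)/(4 - 2) = 5/2)
B((-3 + 4)*(-3)) + 4310 = 5/2 + 4310 = 8625/2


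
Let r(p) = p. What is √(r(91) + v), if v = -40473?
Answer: I*√40382 ≈ 200.95*I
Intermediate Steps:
√(r(91) + v) = √(91 - 40473) = √(-40382) = I*√40382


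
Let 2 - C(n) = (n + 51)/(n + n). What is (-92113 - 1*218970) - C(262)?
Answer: -163008227/524 ≈ -3.1108e+5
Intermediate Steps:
C(n) = 2 - (51 + n)/(2*n) (C(n) = 2 - (n + 51)/(n + n) = 2 - (51 + n)/(2*n))
(-92113 - 1*218970) - C(262) = (-92113 - 1*218970) - 3*(-17 + 262)/(2*262) = (-92113 - 218970) - 3*245/(2*262) = -311083 - 1*735/524 = -311083 - 735/524 = -163008227/524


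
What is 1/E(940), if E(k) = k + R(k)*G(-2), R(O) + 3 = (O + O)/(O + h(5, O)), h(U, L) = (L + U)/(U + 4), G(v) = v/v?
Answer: 209/196209 ≈ 0.0010652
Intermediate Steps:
G(v) = 1
h(U, L) = (L + U)/(4 + U)
R(O) = -3 + 2*O/(5/9 + 10*O/9) (R(O) = -3 + (O + O)/(O + (O + 5)/(4 + 5)) = -3 + (2*O)/(O + (5 + O)/9) = -3 + (2*O)/(O + (5/9 + O/9)) = -3 + (2*O)/(5/9 + 10*O/9) = -3 + 2*O/(5/9 + 10*O/9))
E(k) = k + 3*(-5 - 4*k)/(5*(1 + 2*k)) (E(k) = k + (3*(-5 - 4*k)/(5*(1 + 2*k)))*1 = k + 3*(-5 - 4*k)/(5*(1 + 2*k)))
1/E(940) = 1/((-15 - 7*940 + 10*940**2)/(5*(1 + 2*940))) = 1/((-15 - 6580 + 10*883600)/(5*(1 + 1880))) = 1/((1/5)*(-15 - 6580 + 8836000)/1881) = 1/((1/5)*(1/1881)*8829405) = 1/(196209/209) = 209/196209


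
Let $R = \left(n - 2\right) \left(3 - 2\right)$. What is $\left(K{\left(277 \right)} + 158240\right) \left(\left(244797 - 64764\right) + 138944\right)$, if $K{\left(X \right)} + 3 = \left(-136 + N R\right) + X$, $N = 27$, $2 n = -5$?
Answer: $\frac{100960367201}{2} \approx 5.048 \cdot 10^{10}$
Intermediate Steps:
$n = - \frac{5}{2}$ ($n = \frac{1}{2} \left(-5\right) = - \frac{5}{2} \approx -2.5$)
$R = - \frac{9}{2}$ ($R = \left(- \frac{5}{2} - 2\right) \left(3 - 2\right) = \left(- \frac{9}{2}\right) 1 = - \frac{9}{2} \approx -4.5$)
$K{\left(X \right)} = - \frac{521}{2} + X$ ($K{\left(X \right)} = -3 + \left(\left(-136 + 27 \left(- \frac{9}{2}\right)\right) + X\right) = -3 + \left(\left(-136 - \frac{243}{2}\right) + X\right) = -3 + \left(- \frac{515}{2} + X\right) = - \frac{521}{2} + X$)
$\left(K{\left(277 \right)} + 158240\right) \left(\left(244797 - 64764\right) + 138944\right) = \left(\left(- \frac{521}{2} + 277\right) + 158240\right) \left(\left(244797 - 64764\right) + 138944\right) = \left(\frac{33}{2} + 158240\right) \left(\left(244797 - 64764\right) + 138944\right) = \frac{316513 \left(180033 + 138944\right)}{2} = \frac{316513}{2} \cdot 318977 = \frac{100960367201}{2}$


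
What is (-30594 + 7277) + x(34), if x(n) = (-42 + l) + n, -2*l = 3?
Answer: -46653/2 ≈ -23327.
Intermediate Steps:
l = -3/2 (l = -½*3 = -3/2 ≈ -1.5000)
x(n) = -87/2 + n (x(n) = (-42 - 3/2) + n = -87/2 + n)
(-30594 + 7277) + x(34) = (-30594 + 7277) + (-87/2 + 34) = -23317 - 19/2 = -46653/2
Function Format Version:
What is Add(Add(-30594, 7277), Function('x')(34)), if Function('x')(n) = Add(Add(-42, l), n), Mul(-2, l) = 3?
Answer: Rational(-46653, 2) ≈ -23327.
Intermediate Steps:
l = Rational(-3, 2) (l = Mul(Rational(-1, 2), 3) = Rational(-3, 2) ≈ -1.5000)
Function('x')(n) = Add(Rational(-87, 2), n) (Function('x')(n) = Add(Add(-42, Rational(-3, 2)), n) = Add(Rational(-87, 2), n))
Add(Add(-30594, 7277), Function('x')(34)) = Add(Add(-30594, 7277), Add(Rational(-87, 2), 34)) = Add(-23317, Rational(-19, 2)) = Rational(-46653, 2)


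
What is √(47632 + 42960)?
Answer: 4*√5662 ≈ 300.98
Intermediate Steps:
√(47632 + 42960) = √90592 = 4*√5662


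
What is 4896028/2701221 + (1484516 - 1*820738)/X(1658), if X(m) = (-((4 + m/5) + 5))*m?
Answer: 2429620999691/3813548691927 ≈ 0.63710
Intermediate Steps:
X(m) = m*(-9 - m/5) (X(m) = (-((4 + m*(⅕)) + 5))*m = (-((4 + m/5) + 5))*m = (-(9 + m/5))*m = (-9 - m/5)*m = m*(-9 - m/5))
4896028/2701221 + (1484516 - 1*820738)/X(1658) = 4896028/2701221 + (1484516 - 1*820738)/((-⅕*1658*(45 + 1658))) = 4896028*(1/2701221) + (1484516 - 820738)/((-⅕*1658*1703)) = 4896028/2701221 + 663778/(-2823574/5) = 4896028/2701221 + 663778*(-5/2823574) = 4896028/2701221 - 1659445/1411787 = 2429620999691/3813548691927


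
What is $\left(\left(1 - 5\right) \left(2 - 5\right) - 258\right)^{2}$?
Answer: $60516$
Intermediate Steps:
$\left(\left(1 - 5\right) \left(2 - 5\right) - 258\right)^{2} = \left(\left(-4\right) \left(-3\right) - 258\right)^{2} = \left(12 - 258\right)^{2} = \left(-246\right)^{2} = 60516$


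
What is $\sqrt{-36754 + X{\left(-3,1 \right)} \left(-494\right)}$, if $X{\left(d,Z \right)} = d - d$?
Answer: $i \sqrt{36754} \approx 191.71 i$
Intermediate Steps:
$X{\left(d,Z \right)} = 0$
$\sqrt{-36754 + X{\left(-3,1 \right)} \left(-494\right)} = \sqrt{-36754 + 0 \left(-494\right)} = \sqrt{-36754 + 0} = \sqrt{-36754} = i \sqrt{36754}$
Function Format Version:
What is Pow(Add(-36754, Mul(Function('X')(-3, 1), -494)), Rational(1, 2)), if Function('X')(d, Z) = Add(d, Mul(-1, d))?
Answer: Mul(I, Pow(36754, Rational(1, 2))) ≈ Mul(191.71, I)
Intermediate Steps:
Function('X')(d, Z) = 0
Pow(Add(-36754, Mul(Function('X')(-3, 1), -494)), Rational(1, 2)) = Pow(Add(-36754, Mul(0, -494)), Rational(1, 2)) = Pow(Add(-36754, 0), Rational(1, 2)) = Pow(-36754, Rational(1, 2)) = Mul(I, Pow(36754, Rational(1, 2)))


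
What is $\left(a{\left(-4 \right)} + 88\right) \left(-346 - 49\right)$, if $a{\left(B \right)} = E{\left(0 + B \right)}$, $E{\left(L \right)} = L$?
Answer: $-33180$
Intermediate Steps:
$a{\left(B \right)} = B$ ($a{\left(B \right)} = 0 + B = B$)
$\left(a{\left(-4 \right)} + 88\right) \left(-346 - 49\right) = \left(-4 + 88\right) \left(-346 - 49\right) = 84 \left(-395\right) = -33180$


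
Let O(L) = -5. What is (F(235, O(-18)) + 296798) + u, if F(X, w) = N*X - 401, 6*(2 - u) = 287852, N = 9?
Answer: 751616/3 ≈ 2.5054e+5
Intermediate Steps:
u = -143920/3 (u = 2 - ⅙*287852 = 2 - 143926/3 = -143920/3 ≈ -47973.)
F(X, w) = -401 + 9*X (F(X, w) = 9*X - 401 = -401 + 9*X)
(F(235, O(-18)) + 296798) + u = ((-401 + 9*235) + 296798) - 143920/3 = ((-401 + 2115) + 296798) - 143920/3 = (1714 + 296798) - 143920/3 = 298512 - 143920/3 = 751616/3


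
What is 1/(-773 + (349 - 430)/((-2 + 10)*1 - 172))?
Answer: -164/126691 ≈ -0.0012945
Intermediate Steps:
1/(-773 + (349 - 430)/((-2 + 10)*1 - 172)) = 1/(-773 - 81/(8*1 - 172)) = 1/(-773 - 81/(8 - 172)) = 1/(-773 - 81/(-164)) = 1/(-773 - 81*(-1/164)) = 1/(-773 + 81/164) = 1/(-126691/164) = -164/126691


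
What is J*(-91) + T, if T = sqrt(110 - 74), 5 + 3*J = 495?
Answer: -44572/3 ≈ -14857.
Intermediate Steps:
J = 490/3 (J = -5/3 + (1/3)*495 = -5/3 + 165 = 490/3 ≈ 163.33)
T = 6 (T = sqrt(36) = 6)
J*(-91) + T = (490/3)*(-91) + 6 = -44590/3 + 6 = -44572/3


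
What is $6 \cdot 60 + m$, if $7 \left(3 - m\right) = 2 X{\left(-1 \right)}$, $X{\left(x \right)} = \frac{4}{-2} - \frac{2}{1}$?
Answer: $\frac{2549}{7} \approx 364.14$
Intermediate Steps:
$X{\left(x \right)} = -4$ ($X{\left(x \right)} = 4 \left(- \frac{1}{2}\right) - 2 = -2 - 2 = -4$)
$m = \frac{29}{7}$ ($m = 3 - \frac{2 \left(-4\right)}{7} = 3 - - \frac{8}{7} = 3 + \frac{8}{7} = \frac{29}{7} \approx 4.1429$)
$6 \cdot 60 + m = 6 \cdot 60 + \frac{29}{7} = 360 + \frac{29}{7} = \frac{2549}{7}$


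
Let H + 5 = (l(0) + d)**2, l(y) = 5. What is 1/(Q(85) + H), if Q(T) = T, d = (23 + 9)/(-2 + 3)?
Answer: 1/1449 ≈ 0.00069013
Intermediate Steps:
d = 32 (d = 32/1 = 32*1 = 32)
H = 1364 (H = -5 + (5 + 32)**2 = -5 + 37**2 = -5 + 1369 = 1364)
1/(Q(85) + H) = 1/(85 + 1364) = 1/1449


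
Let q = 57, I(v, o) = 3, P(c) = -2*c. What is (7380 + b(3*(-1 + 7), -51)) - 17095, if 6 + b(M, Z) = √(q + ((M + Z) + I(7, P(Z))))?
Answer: -9721 + 3*√3 ≈ -9715.8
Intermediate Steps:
b(M, Z) = -6 + √(60 + M + Z) (b(M, Z) = -6 + √(57 + ((M + Z) + 3)) = -6 + √(57 + (3 + M + Z)) = -6 + √(60 + M + Z))
(7380 + b(3*(-1 + 7), -51)) - 17095 = (7380 + (-6 + √(60 + 3*(-1 + 7) - 51))) - 17095 = (7380 + (-6 + √(60 + 3*6 - 51))) - 17095 = (7380 + (-6 + √(60 + 18 - 51))) - 17095 = (7380 + (-6 + √27)) - 17095 = (7380 + (-6 + 3*√3)) - 17095 = (7374 + 3*√3) - 17095 = -9721 + 3*√3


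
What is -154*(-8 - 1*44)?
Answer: 8008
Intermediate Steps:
-154*(-8 - 1*44) = -154*(-8 - 44) = -154*(-52) = 8008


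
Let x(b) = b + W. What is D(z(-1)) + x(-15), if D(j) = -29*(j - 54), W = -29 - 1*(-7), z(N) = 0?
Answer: 1529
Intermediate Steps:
W = -22 (W = -29 + 7 = -22)
D(j) = 1566 - 29*j (D(j) = -29*(-54 + j) = 1566 - 29*j)
x(b) = -22 + b (x(b) = b - 22 = -22 + b)
D(z(-1)) + x(-15) = (1566 - 29*0) + (-22 - 15) = (1566 + 0) - 37 = 1566 - 37 = 1529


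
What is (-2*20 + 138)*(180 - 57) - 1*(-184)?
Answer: 12238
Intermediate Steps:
(-2*20 + 138)*(180 - 57) - 1*(-184) = (-40 + 138)*123 + 184 = 98*123 + 184 = 12054 + 184 = 12238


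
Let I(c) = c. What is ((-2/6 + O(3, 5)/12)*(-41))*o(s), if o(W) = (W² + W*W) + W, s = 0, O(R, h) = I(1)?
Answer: 0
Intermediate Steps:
O(R, h) = 1
o(W) = W + 2*W² (o(W) = (W² + W²) + W = 2*W² + W = W + 2*W²)
((-2/6 + O(3, 5)/12)*(-41))*o(s) = ((-2/6 + 1/12)*(-41))*(0*(1 + 2*0)) = ((-2*⅙ + 1*(1/12))*(-41))*(0*(1 + 0)) = ((-⅓ + 1/12)*(-41))*(0*1) = -¼*(-41)*0 = (41/4)*0 = 0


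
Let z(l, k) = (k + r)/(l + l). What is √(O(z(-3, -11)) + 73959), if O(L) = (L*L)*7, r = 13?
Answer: √665638/3 ≈ 271.96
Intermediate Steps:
z(l, k) = (13 + k)/(2*l) (z(l, k) = (k + 13)/(l + l) = (13 + k)/((2*l)) = (13 + k)*(1/(2*l)) = (13 + k)/(2*l))
O(L) = 7*L² (O(L) = L²*7 = 7*L²)
√(O(z(-3, -11)) + 73959) = √(7*((½)*(13 - 11)/(-3))² + 73959) = √(7*((½)*(-⅓)*2)² + 73959) = √(7*(-⅓)² + 73959) = √(7*(⅑) + 73959) = √(7/9 + 73959) = √(665638/9) = √665638/3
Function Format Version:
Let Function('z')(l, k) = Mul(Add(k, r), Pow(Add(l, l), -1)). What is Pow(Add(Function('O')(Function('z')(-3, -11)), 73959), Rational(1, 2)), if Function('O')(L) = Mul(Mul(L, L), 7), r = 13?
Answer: Mul(Rational(1, 3), Pow(665638, Rational(1, 2))) ≈ 271.96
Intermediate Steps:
Function('z')(l, k) = Mul(Rational(1, 2), Pow(l, -1), Add(13, k)) (Function('z')(l, k) = Mul(Add(k, 13), Pow(Add(l, l), -1)) = Mul(Add(13, k), Pow(Mul(2, l), -1)) = Mul(Add(13, k), Mul(Rational(1, 2), Pow(l, -1))) = Mul(Rational(1, 2), Pow(l, -1), Add(13, k)))
Function('O')(L) = Mul(7, Pow(L, 2)) (Function('O')(L) = Mul(Pow(L, 2), 7) = Mul(7, Pow(L, 2)))
Pow(Add(Function('O')(Function('z')(-3, -11)), 73959), Rational(1, 2)) = Pow(Add(Mul(7, Pow(Mul(Rational(1, 2), Pow(-3, -1), Add(13, -11)), 2)), 73959), Rational(1, 2)) = Pow(Add(Mul(7, Pow(Mul(Rational(1, 2), Rational(-1, 3), 2), 2)), 73959), Rational(1, 2)) = Pow(Add(Mul(7, Pow(Rational(-1, 3), 2)), 73959), Rational(1, 2)) = Pow(Add(Mul(7, Rational(1, 9)), 73959), Rational(1, 2)) = Pow(Add(Rational(7, 9), 73959), Rational(1, 2)) = Pow(Rational(665638, 9), Rational(1, 2)) = Mul(Rational(1, 3), Pow(665638, Rational(1, 2)))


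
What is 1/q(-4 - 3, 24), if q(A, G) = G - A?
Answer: 1/31 ≈ 0.032258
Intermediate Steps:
1/q(-4 - 3, 24) = 1/(24 - (-4 - 3)) = 1/(24 - 1*(-7)) = 1/(24 + 7) = 1/31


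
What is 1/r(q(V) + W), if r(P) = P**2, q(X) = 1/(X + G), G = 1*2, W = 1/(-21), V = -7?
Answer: 11025/676 ≈ 16.309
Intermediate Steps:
W = -1/21 ≈ -0.047619
G = 2
q(X) = 1/(2 + X) (q(X) = 1/(X + 2) = 1/(2 + X))
1/r(q(V) + W) = 1/((1/(2 - 7) - 1/21)**2) = 1/((1/(-5) - 1/21)**2) = 1/((-1/5 - 1/21)**2) = 1/((-26/105)**2) = 1/(676/11025) = 11025/676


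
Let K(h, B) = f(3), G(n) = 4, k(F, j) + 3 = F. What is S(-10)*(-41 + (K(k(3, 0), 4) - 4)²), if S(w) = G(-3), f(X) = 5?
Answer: -160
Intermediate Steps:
k(F, j) = -3 + F
K(h, B) = 5
S(w) = 4
S(-10)*(-41 + (K(k(3, 0), 4) - 4)²) = 4*(-41 + (5 - 4)²) = 4*(-41 + 1²) = 4*(-41 + 1) = 4*(-40) = -160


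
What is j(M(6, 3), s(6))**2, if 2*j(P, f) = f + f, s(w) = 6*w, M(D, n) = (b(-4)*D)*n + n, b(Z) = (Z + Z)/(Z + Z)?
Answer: 1296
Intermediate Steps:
b(Z) = 1 (b(Z) = (2*Z)/((2*Z)) = (2*Z)*(1/(2*Z)) = 1)
M(D, n) = n + D*n (M(D, n) = (1*D)*n + n = D*n + n = n + D*n)
j(P, f) = f (j(P, f) = (f + f)/2 = (2*f)/2 = f)
j(M(6, 3), s(6))**2 = (6*6)**2 = 36**2 = 1296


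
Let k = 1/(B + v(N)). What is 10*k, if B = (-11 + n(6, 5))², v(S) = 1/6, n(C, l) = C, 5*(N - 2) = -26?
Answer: 60/151 ≈ 0.39735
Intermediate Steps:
N = -16/5 (N = 2 + (⅕)*(-26) = 2 - 26/5 = -16/5 ≈ -3.2000)
v(S) = ⅙
B = 25 (B = (-11 + 6)² = (-5)² = 25)
k = 6/151 (k = 1/(25 + ⅙) = 1/(151/6) = 6/151 ≈ 0.039735)
10*k = 10*(6/151) = 60/151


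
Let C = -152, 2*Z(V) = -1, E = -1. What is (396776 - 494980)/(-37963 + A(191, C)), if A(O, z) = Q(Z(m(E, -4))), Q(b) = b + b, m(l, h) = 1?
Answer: 24551/9491 ≈ 2.5868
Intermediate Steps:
Z(V) = -1/2 (Z(V) = (1/2)*(-1) = -1/2)
Q(b) = 2*b
A(O, z) = -1 (A(O, z) = 2*(-1/2) = -1)
(396776 - 494980)/(-37963 + A(191, C)) = (396776 - 494980)/(-37963 - 1) = -98204/(-37964) = -98204*(-1/37964) = 24551/9491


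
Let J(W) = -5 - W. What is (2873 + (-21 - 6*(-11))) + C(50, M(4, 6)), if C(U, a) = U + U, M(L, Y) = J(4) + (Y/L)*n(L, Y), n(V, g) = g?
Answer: 3018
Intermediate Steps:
M(L, Y) = -9 + Y²/L (M(L, Y) = (-5 - 1*4) + (Y/L)*Y = (-5 - 4) + Y²/L = -9 + Y²/L)
C(U, a) = 2*U
(2873 + (-21 - 6*(-11))) + C(50, M(4, 6)) = (2873 + (-21 - 6*(-11))) + 2*50 = (2873 + (-21 + 66)) + 100 = (2873 + 45) + 100 = 2918 + 100 = 3018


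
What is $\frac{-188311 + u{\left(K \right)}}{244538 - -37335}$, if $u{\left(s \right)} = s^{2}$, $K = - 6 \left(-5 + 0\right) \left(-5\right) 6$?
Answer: $\frac{621689}{281873} \approx 2.2056$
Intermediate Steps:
$K = -900$ ($K = - 6 \left(\left(-5\right) \left(-5\right)\right) 6 = \left(-6\right) 25 \cdot 6 = \left(-150\right) 6 = -900$)
$\frac{-188311 + u{\left(K \right)}}{244538 - -37335} = \frac{-188311 + \left(-900\right)^{2}}{244538 - -37335} = \frac{-188311 + 810000}{244538 + 37335} = \frac{621689}{281873}$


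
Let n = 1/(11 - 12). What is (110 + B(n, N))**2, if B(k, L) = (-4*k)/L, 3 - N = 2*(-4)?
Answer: 1473796/121 ≈ 12180.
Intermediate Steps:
N = 11 (N = 3 - 2*(-4) = 3 - 1*(-8) = 3 + 8 = 11)
n = -1 (n = 1/(-1) = -1)
B(k, L) = -4*k/L
(110 + B(n, N))**2 = (110 - 4*(-1)/11)**2 = (110 - 4*(-1)*1/11)**2 = (110 + 4/11)**2 = (1214/11)**2 = 1473796/121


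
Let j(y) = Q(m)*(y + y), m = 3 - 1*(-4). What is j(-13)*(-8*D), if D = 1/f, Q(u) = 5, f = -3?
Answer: -1040/3 ≈ -346.67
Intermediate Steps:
m = 7 (m = 3 + 4 = 7)
D = -⅓ (D = 1/(-3) = -⅓ ≈ -0.33333)
j(y) = 10*y (j(y) = 5*(y + y) = 5*(2*y) = 10*y)
j(-13)*(-8*D) = (10*(-13))*(-8*(-⅓)) = -130*8/3 = -1040/3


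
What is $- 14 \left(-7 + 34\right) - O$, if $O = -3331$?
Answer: $2953$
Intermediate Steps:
$- 14 \left(-7 + 34\right) - O = - 14 \left(-7 + 34\right) - -3331 = \left(-14\right) 27 + 3331 = -378 + 3331 = 2953$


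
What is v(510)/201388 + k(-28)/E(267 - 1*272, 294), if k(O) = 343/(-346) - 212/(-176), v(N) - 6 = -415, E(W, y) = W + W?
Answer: -8136041/348401240 ≈ -0.023353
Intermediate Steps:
E(W, y) = 2*W
v(N) = -409 (v(N) = 6 - 415 = -409)
k(O) = 1623/7612 (k(O) = 343*(-1/346) - 212*(-1/176) = -343/346 + 53/44 = 1623/7612)
v(510)/201388 + k(-28)/E(267 - 1*272, 294) = -409/201388 + 1623/(7612*((2*(267 - 1*272)))) = -409*1/201388 + 1623/(7612*((2*(267 - 272)))) = -409/201388 + 1623/(7612*((2*(-5)))) = -409/201388 + (1623/7612)/(-10) = -409/201388 + (1623/7612)*(-1/10) = -409/201388 - 1623/76120 = -8136041/348401240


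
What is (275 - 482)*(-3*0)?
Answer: 0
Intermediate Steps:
(275 - 482)*(-3*0) = -207*0 = 0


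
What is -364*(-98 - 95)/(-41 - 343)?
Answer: -17563/96 ≈ -182.95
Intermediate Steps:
-364*(-98 - 95)/(-41 - 343) = -364/((-384/(-193))) = -364/((-384*(-1/193))) = -364/384/193 = -364*193/384 = -17563/96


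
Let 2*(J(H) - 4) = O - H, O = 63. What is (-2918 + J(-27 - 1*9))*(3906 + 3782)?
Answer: -22022276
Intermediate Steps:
J(H) = 71/2 - H/2 (J(H) = 4 + (63 - H)/2 = 4 + (63/2 - H/2) = 71/2 - H/2)
(-2918 + J(-27 - 1*9))*(3906 + 3782) = (-2918 + (71/2 - (-27 - 1*9)/2))*(3906 + 3782) = (-2918 + (71/2 - (-27 - 9)/2))*7688 = (-2918 + (71/2 - ½*(-36)))*7688 = (-2918 + (71/2 + 18))*7688 = (-2918 + 107/2)*7688 = -5729/2*7688 = -22022276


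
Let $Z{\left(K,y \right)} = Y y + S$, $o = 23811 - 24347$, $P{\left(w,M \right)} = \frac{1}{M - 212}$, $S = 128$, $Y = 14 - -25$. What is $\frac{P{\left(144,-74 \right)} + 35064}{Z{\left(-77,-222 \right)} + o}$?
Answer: $- \frac{10028303}{2592876} \approx -3.8676$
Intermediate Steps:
$Y = 39$ ($Y = 14 + 25 = 39$)
$P{\left(w,M \right)} = \frac{1}{-212 + M}$
$o = -536$
$Z{\left(K,y \right)} = 128 + 39 y$ ($Z{\left(K,y \right)} = 39 y + 128 = 128 + 39 y$)
$\frac{P{\left(144,-74 \right)} + 35064}{Z{\left(-77,-222 \right)} + o} = \frac{\frac{1}{-212 - 74} + 35064}{\left(128 + 39 \left(-222\right)\right) - 536} = \frac{\frac{1}{-286} + 35064}{\left(128 - 8658\right) - 536} = \frac{- \frac{1}{286} + 35064}{-8530 - 536} = \frac{10028303}{286 \left(-9066\right)} = \frac{10028303}{286} \left(- \frac{1}{9066}\right) = - \frac{10028303}{2592876}$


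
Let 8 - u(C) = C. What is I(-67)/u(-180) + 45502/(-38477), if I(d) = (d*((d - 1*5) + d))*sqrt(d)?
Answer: -45502/38477 + 9313*I*sqrt(67)/188 ≈ -1.1826 + 405.48*I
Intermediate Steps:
u(C) = 8 - C
I(d) = d**(3/2)*(-5 + 2*d) (I(d) = (d*((d - 5) + d))*sqrt(d) = (d*((-5 + d) + d))*sqrt(d) = (d*(-5 + 2*d))*sqrt(d) = d**(3/2)*(-5 + 2*d))
I(-67)/u(-180) + 45502/(-38477) = ((-67)**(3/2)*(-5 + 2*(-67)))/(8 - 1*(-180)) + 45502/(-38477) = ((-67*I*sqrt(67))*(-5 - 134))/(8 + 180) + 45502*(-1/38477) = (-67*I*sqrt(67)*(-139))/188 - 45502/38477 = (9313*I*sqrt(67))*(1/188) - 45502/38477 = 9313*I*sqrt(67)/188 - 45502/38477 = -45502/38477 + 9313*I*sqrt(67)/188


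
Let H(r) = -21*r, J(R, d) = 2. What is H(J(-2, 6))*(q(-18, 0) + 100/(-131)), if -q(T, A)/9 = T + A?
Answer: -887124/131 ≈ -6771.9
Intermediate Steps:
q(T, A) = -9*A - 9*T (q(T, A) = -9*(T + A) = -9*(A + T) = -9*A - 9*T)
H(J(-2, 6))*(q(-18, 0) + 100/(-131)) = (-21*2)*((-9*0 - 9*(-18)) + 100/(-131)) = -42*((0 + 162) + 100*(-1/131)) = -42*(162 - 100/131) = -42*21122/131 = -887124/131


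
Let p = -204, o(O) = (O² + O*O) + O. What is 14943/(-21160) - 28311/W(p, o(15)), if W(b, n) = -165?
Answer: 39773011/232760 ≈ 170.88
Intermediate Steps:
o(O) = O + 2*O² (o(O) = (O² + O²) + O = 2*O² + O = O + 2*O²)
14943/(-21160) - 28311/W(p, o(15)) = 14943/(-21160) - 28311/(-165) = 14943*(-1/21160) - 28311*(-1/165) = -14943/21160 + 9437/55 = 39773011/232760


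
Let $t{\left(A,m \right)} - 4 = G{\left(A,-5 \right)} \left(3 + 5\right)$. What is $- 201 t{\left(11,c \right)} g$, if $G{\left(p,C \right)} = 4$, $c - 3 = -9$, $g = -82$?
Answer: $593352$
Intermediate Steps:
$c = -6$ ($c = 3 - 9 = -6$)
$t{\left(A,m \right)} = 36$ ($t{\left(A,m \right)} = 4 + 4 \left(3 + 5\right) = 4 + 4 \cdot 8 = 4 + 32 = 36$)
$- 201 t{\left(11,c \right)} g = \left(-201\right) 36 \left(-82\right) = \left(-7236\right) \left(-82\right) = 593352$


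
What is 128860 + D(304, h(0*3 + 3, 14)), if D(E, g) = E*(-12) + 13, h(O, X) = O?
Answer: 125225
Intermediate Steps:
D(E, g) = 13 - 12*E (D(E, g) = -12*E + 13 = 13 - 12*E)
128860 + D(304, h(0*3 + 3, 14)) = 128860 + (13 - 12*304) = 128860 + (13 - 3648) = 128860 - 3635 = 125225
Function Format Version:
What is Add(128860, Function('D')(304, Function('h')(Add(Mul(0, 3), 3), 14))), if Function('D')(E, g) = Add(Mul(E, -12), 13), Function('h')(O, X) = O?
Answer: 125225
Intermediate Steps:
Function('D')(E, g) = Add(13, Mul(-12, E)) (Function('D')(E, g) = Add(Mul(-12, E), 13) = Add(13, Mul(-12, E)))
Add(128860, Function('D')(304, Function('h')(Add(Mul(0, 3), 3), 14))) = Add(128860, Add(13, Mul(-12, 304))) = Add(128860, Add(13, -3648)) = Add(128860, -3635) = 125225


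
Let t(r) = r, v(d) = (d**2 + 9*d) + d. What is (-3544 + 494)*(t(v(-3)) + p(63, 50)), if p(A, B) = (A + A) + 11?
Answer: -353800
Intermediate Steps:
p(A, B) = 11 + 2*A (p(A, B) = 2*A + 11 = 11 + 2*A)
v(d) = d**2 + 10*d
(-3544 + 494)*(t(v(-3)) + p(63, 50)) = (-3544 + 494)*(-3*(10 - 3) + (11 + 2*63)) = -3050*(-3*7 + (11 + 126)) = -3050*(-21 + 137) = -3050*116 = -353800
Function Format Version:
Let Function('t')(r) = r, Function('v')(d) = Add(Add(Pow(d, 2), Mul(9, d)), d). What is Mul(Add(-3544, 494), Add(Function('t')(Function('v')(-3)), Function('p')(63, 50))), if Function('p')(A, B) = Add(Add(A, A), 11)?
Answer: -353800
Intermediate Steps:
Function('p')(A, B) = Add(11, Mul(2, A)) (Function('p')(A, B) = Add(Mul(2, A), 11) = Add(11, Mul(2, A)))
Function('v')(d) = Add(Pow(d, 2), Mul(10, d))
Mul(Add(-3544, 494), Add(Function('t')(Function('v')(-3)), Function('p')(63, 50))) = Mul(Add(-3544, 494), Add(Mul(-3, Add(10, -3)), Add(11, Mul(2, 63)))) = Mul(-3050, Add(Mul(-3, 7), Add(11, 126))) = Mul(-3050, Add(-21, 137)) = Mul(-3050, 116) = -353800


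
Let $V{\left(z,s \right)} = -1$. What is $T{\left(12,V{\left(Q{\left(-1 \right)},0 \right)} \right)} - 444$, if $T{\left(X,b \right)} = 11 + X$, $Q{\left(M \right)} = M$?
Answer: $-421$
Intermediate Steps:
$T{\left(12,V{\left(Q{\left(-1 \right)},0 \right)} \right)} - 444 = \left(11 + 12\right) - 444 = 23 - 444 = -421$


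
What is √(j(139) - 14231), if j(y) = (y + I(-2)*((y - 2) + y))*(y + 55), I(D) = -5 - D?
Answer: 3*I*√16433 ≈ 384.57*I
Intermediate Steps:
j(y) = (6 - 5*y)*(55 + y) (j(y) = (y + (-5 - 1*(-2))*((y - 2) + y))*(y + 55) = (y + (-5 + 2)*((-2 + y) + y))*(55 + y) = (y - 3*(-2 + 2*y))*(55 + y) = (y + (6 - 6*y))*(55 + y) = (6 - 5*y)*(55 + y))
√(j(139) - 14231) = √((330 - 269*139 - 5*139²) - 14231) = √((330 - 37391 - 5*19321) - 14231) = √((330 - 37391 - 96605) - 14231) = √(-133666 - 14231) = √(-147897) = 3*I*√16433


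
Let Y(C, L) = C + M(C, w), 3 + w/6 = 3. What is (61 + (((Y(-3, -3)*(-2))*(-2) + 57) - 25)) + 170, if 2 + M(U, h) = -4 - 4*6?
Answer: 131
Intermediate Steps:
w = 0 (w = -18 + 6*3 = -18 + 18 = 0)
M(U, h) = -30 (M(U, h) = -2 + (-4 - 4*6) = -2 + (-4 - 24) = -2 - 28 = -30)
Y(C, L) = -30 + C (Y(C, L) = C - 30 = -30 + C)
(61 + (((Y(-3, -3)*(-2))*(-2) + 57) - 25)) + 170 = (61 + ((((-30 - 3)*(-2))*(-2) + 57) - 25)) + 170 = (61 + ((-33*(-2)*(-2) + 57) - 25)) + 170 = (61 + ((66*(-2) + 57) - 25)) + 170 = (61 + ((-132 + 57) - 25)) + 170 = (61 + (-75 - 25)) + 170 = (61 - 100) + 170 = -39 + 170 = 131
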